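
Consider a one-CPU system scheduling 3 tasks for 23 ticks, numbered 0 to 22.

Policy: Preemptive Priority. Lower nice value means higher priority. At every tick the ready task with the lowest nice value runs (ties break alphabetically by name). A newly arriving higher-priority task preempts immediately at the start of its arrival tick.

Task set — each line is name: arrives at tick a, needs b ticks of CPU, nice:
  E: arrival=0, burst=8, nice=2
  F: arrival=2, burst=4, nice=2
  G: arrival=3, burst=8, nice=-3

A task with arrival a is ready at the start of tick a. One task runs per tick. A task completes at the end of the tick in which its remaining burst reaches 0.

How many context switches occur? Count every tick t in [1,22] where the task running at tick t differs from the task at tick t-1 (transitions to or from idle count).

context switches = 4

t=0: ready={E} → run E
t=1: ready={E} → run E
t=2: ready={E,F} → run E
t=3: ready={E,F,G} → run G
t=4: ready={E,F,G} → run G
t=5: ready={E,F,G} → run G
t=6: ready={E,F,G} → run G
t=7: ready={E,F,G} → run G
t=8: ready={E,F,G} → run G
t=9: ready={E,F,G} → run G
t=10: ready={E,F,G} → run G
t=11: ready={E,F} → run E
t=12: ready={E,F} → run E
t=13: ready={E,F} → run E
t=14: ready={E,F} → run E
t=15: ready={E,F} → run E
t=16: ready={F} → run F
t=17: ready={F} → run F
t=18: ready={F} → run F
t=19: ready={F} → run F
t=20: (idle)
t=21: (idle)
t=22: (idle)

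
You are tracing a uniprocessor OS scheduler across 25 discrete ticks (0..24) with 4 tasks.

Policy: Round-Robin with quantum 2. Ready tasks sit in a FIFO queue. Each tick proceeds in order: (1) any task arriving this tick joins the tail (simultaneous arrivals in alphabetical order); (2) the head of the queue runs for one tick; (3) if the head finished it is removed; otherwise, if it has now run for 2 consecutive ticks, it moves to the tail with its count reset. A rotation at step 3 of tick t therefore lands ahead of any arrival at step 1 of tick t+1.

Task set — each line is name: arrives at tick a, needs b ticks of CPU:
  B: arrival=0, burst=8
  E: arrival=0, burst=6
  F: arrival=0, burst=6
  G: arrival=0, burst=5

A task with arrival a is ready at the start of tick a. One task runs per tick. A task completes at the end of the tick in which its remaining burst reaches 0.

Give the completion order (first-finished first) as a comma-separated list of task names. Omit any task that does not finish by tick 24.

completion order = E, F, G, B

t=0: queue=[B,E,F,G] q_used=0 → run B
t=1: queue=[B,E,F,G] q_used=1 → run B
t=2: queue=[E,F,G,B] q_used=0 → run E
t=3: queue=[E,F,G,B] q_used=1 → run E
t=4: queue=[F,G,B,E] q_used=0 → run F
t=5: queue=[F,G,B,E] q_used=1 → run F
t=6: queue=[G,B,E,F] q_used=0 → run G
t=7: queue=[G,B,E,F] q_used=1 → run G
t=8: queue=[B,E,F,G] q_used=0 → run B
t=9: queue=[B,E,F,G] q_used=1 → run B
t=10: queue=[E,F,G,B] q_used=0 → run E
t=11: queue=[E,F,G,B] q_used=1 → run E
t=12: queue=[F,G,B,E] q_used=0 → run F
t=13: queue=[F,G,B,E] q_used=1 → run F
t=14: queue=[G,B,E,F] q_used=0 → run G
t=15: queue=[G,B,E,F] q_used=1 → run G
t=16: queue=[B,E,F,G] q_used=0 → run B
t=17: queue=[B,E,F,G] q_used=1 → run B
t=18: queue=[E,F,G,B] q_used=0 → run E
t=19: queue=[E,F,G,B] q_used=1 → run E
t=20: queue=[F,G,B] q_used=0 → run F
t=21: queue=[F,G,B] q_used=1 → run F
t=22: queue=[G,B] q_used=0 → run G
t=23: queue=[B] q_used=0 → run B
t=24: queue=[B] q_used=1 → run B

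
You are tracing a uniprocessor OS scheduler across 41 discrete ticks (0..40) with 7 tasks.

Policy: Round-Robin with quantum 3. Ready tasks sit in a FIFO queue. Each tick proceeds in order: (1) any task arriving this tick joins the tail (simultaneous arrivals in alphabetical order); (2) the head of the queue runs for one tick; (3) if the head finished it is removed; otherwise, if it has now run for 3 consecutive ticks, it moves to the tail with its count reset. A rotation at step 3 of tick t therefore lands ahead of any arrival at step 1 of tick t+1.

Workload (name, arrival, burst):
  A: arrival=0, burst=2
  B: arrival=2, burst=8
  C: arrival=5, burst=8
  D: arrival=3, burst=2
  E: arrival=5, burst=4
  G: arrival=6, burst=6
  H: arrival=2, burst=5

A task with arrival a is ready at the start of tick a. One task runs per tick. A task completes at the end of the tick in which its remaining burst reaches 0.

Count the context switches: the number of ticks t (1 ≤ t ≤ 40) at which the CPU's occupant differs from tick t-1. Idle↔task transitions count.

context switches = 14

t=0: queue=[A] q_used=0 → run A
t=1: queue=[A] q_used=1 → run A
t=2: queue=[B,H] q_used=0 → run B
t=3: queue=[B,H,D] q_used=1 → run B
t=4: queue=[B,H,D] q_used=2 → run B
t=5: queue=[H,D,B,C,E] q_used=0 → run H
t=6: queue=[H,D,B,C,E,G] q_used=1 → run H
t=7: queue=[H,D,B,C,E,G] q_used=2 → run H
t=8: queue=[D,B,C,E,G,H] q_used=0 → run D
t=9: queue=[D,B,C,E,G,H] q_used=1 → run D
t=10: queue=[B,C,E,G,H] q_used=0 → run B
t=11: queue=[B,C,E,G,H] q_used=1 → run B
t=12: queue=[B,C,E,G,H] q_used=2 → run B
t=13: queue=[C,E,G,H,B] q_used=0 → run C
t=14: queue=[C,E,G,H,B] q_used=1 → run C
t=15: queue=[C,E,G,H,B] q_used=2 → run C
t=16: queue=[E,G,H,B,C] q_used=0 → run E
t=17: queue=[E,G,H,B,C] q_used=1 → run E
t=18: queue=[E,G,H,B,C] q_used=2 → run E
t=19: queue=[G,H,B,C,E] q_used=0 → run G
t=20: queue=[G,H,B,C,E] q_used=1 → run G
t=21: queue=[G,H,B,C,E] q_used=2 → run G
t=22: queue=[H,B,C,E,G] q_used=0 → run H
t=23: queue=[H,B,C,E,G] q_used=1 → run H
t=24: queue=[B,C,E,G] q_used=0 → run B
t=25: queue=[B,C,E,G] q_used=1 → run B
t=26: queue=[C,E,G] q_used=0 → run C
t=27: queue=[C,E,G] q_used=1 → run C
t=28: queue=[C,E,G] q_used=2 → run C
t=29: queue=[E,G,C] q_used=0 → run E
t=30: queue=[G,C] q_used=0 → run G
t=31: queue=[G,C] q_used=1 → run G
t=32: queue=[G,C] q_used=2 → run G
t=33: queue=[C] q_used=0 → run C
t=34: queue=[C] q_used=1 → run C
t=35: (idle)
t=36: (idle)
t=37: (idle)
t=38: (idle)
t=39: (idle)
t=40: (idle)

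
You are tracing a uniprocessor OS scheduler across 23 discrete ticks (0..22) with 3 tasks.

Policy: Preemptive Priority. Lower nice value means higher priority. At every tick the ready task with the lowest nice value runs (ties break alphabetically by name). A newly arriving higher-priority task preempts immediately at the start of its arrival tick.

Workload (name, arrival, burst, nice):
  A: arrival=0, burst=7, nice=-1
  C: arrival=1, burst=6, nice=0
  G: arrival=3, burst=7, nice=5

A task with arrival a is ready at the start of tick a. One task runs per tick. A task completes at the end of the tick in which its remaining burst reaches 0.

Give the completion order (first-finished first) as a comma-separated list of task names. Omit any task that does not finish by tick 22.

completion order = A, C, G

t=0: ready={A} → run A
t=1: ready={A,C} → run A
t=2: ready={A,C} → run A
t=3: ready={A,C,G} → run A
t=4: ready={A,C,G} → run A
t=5: ready={A,C,G} → run A
t=6: ready={A,C,G} → run A
t=7: ready={C,G} → run C
t=8: ready={C,G} → run C
t=9: ready={C,G} → run C
t=10: ready={C,G} → run C
t=11: ready={C,G} → run C
t=12: ready={C,G} → run C
t=13: ready={G} → run G
t=14: ready={G} → run G
t=15: ready={G} → run G
t=16: ready={G} → run G
t=17: ready={G} → run G
t=18: ready={G} → run G
t=19: ready={G} → run G
t=20: (idle)
t=21: (idle)
t=22: (idle)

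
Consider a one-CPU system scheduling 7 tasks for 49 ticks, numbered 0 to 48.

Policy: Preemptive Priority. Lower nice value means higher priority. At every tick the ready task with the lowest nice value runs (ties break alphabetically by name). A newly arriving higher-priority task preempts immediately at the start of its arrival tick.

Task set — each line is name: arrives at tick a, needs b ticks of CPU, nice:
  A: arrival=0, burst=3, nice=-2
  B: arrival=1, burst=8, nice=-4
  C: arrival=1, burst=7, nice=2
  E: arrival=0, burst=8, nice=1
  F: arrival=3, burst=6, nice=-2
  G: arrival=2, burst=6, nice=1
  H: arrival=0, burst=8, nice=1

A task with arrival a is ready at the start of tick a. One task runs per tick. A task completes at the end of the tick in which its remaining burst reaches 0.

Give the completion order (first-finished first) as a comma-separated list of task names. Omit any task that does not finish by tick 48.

completion order = B, A, F, E, G, H, C

t=0: ready={A,E,H} → run A
t=1: ready={A,B,C,E,H} → run B
t=2: ready={A,B,C,E,G,H} → run B
t=3: ready={A,B,C,E,F,G,H} → run B
t=4: ready={A,B,C,E,F,G,H} → run B
t=5: ready={A,B,C,E,F,G,H} → run B
t=6: ready={A,B,C,E,F,G,H} → run B
t=7: ready={A,B,C,E,F,G,H} → run B
t=8: ready={A,B,C,E,F,G,H} → run B
t=9: ready={A,C,E,F,G,H} → run A
t=10: ready={A,C,E,F,G,H} → run A
t=11: ready={C,E,F,G,H} → run F
t=12: ready={C,E,F,G,H} → run F
t=13: ready={C,E,F,G,H} → run F
t=14: ready={C,E,F,G,H} → run F
t=15: ready={C,E,F,G,H} → run F
t=16: ready={C,E,F,G,H} → run F
t=17: ready={C,E,G,H} → run E
t=18: ready={C,E,G,H} → run E
t=19: ready={C,E,G,H} → run E
t=20: ready={C,E,G,H} → run E
t=21: ready={C,E,G,H} → run E
t=22: ready={C,E,G,H} → run E
t=23: ready={C,E,G,H} → run E
t=24: ready={C,E,G,H} → run E
t=25: ready={C,G,H} → run G
t=26: ready={C,G,H} → run G
t=27: ready={C,G,H} → run G
t=28: ready={C,G,H} → run G
t=29: ready={C,G,H} → run G
t=30: ready={C,G,H} → run G
t=31: ready={C,H} → run H
t=32: ready={C,H} → run H
t=33: ready={C,H} → run H
t=34: ready={C,H} → run H
t=35: ready={C,H} → run H
t=36: ready={C,H} → run H
t=37: ready={C,H} → run H
t=38: ready={C,H} → run H
t=39: ready={C} → run C
t=40: ready={C} → run C
t=41: ready={C} → run C
t=42: ready={C} → run C
t=43: ready={C} → run C
t=44: ready={C} → run C
t=45: ready={C} → run C
t=46: (idle)
t=47: (idle)
t=48: (idle)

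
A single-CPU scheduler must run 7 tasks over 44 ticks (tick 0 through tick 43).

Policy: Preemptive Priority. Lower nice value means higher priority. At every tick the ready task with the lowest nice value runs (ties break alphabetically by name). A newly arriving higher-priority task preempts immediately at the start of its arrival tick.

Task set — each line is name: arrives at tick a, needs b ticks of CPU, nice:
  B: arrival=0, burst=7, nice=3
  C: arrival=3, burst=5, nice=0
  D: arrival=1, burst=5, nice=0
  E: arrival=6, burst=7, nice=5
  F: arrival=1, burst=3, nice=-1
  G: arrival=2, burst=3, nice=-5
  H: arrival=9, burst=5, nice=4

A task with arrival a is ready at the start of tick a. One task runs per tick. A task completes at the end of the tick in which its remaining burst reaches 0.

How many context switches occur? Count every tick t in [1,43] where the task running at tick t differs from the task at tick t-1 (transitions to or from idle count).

context switches = 9

t=0: ready={B} → run B
t=1: ready={B,D,F} → run F
t=2: ready={B,D,F,G} → run G
t=3: ready={B,C,D,F,G} → run G
t=4: ready={B,C,D,F,G} → run G
t=5: ready={B,C,D,F} → run F
t=6: ready={B,C,D,E,F} → run F
t=7: ready={B,C,D,E} → run C
t=8: ready={B,C,D,E} → run C
t=9: ready={B,C,D,E,H} → run C
t=10: ready={B,C,D,E,H} → run C
t=11: ready={B,C,D,E,H} → run C
t=12: ready={B,D,E,H} → run D
t=13: ready={B,D,E,H} → run D
t=14: ready={B,D,E,H} → run D
t=15: ready={B,D,E,H} → run D
t=16: ready={B,D,E,H} → run D
t=17: ready={B,E,H} → run B
t=18: ready={B,E,H} → run B
t=19: ready={B,E,H} → run B
t=20: ready={B,E,H} → run B
t=21: ready={B,E,H} → run B
t=22: ready={B,E,H} → run B
t=23: ready={E,H} → run H
t=24: ready={E,H} → run H
t=25: ready={E,H} → run H
t=26: ready={E,H} → run H
t=27: ready={E,H} → run H
t=28: ready={E} → run E
t=29: ready={E} → run E
t=30: ready={E} → run E
t=31: ready={E} → run E
t=32: ready={E} → run E
t=33: ready={E} → run E
t=34: ready={E} → run E
t=35: (idle)
t=36: (idle)
t=37: (idle)
t=38: (idle)
t=39: (idle)
t=40: (idle)
t=41: (idle)
t=42: (idle)
t=43: (idle)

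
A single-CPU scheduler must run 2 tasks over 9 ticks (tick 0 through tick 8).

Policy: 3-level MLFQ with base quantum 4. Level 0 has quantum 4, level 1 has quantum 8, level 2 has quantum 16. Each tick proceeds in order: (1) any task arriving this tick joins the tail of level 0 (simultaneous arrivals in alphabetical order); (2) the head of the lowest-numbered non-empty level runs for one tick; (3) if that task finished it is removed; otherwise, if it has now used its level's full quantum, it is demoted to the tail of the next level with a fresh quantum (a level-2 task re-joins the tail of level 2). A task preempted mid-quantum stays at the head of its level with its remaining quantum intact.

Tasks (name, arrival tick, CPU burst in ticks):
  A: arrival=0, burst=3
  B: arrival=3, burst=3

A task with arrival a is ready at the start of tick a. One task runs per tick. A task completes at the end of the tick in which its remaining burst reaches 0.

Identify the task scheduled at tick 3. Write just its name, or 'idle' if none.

running at tick 3 = B

t=0: L0/L1/L2 = A/-/- → run A
t=1: L0/L1/L2 = A/-/- → run A
t=2: L0/L1/L2 = A/-/- → run A
t=3: L0/L1/L2 = B/-/- → run B
t=4: L0/L1/L2 = B/-/- → run B
t=5: L0/L1/L2 = B/-/- → run B
t=6: (idle)
t=7: (idle)
t=8: (idle)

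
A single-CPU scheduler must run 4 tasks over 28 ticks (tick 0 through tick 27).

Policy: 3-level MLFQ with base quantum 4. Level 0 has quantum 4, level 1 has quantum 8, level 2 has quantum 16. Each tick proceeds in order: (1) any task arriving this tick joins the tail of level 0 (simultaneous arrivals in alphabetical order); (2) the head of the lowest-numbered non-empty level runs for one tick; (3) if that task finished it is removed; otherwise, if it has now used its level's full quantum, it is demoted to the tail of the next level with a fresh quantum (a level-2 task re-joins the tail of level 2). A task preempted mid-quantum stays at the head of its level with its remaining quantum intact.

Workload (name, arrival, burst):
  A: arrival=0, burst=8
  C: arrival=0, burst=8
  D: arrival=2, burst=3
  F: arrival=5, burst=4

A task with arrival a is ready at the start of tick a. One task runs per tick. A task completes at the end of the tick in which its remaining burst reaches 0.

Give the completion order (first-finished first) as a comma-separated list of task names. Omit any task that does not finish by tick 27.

t=0: L0/L1/L2 = AC/-/- → run A
t=1: L0/L1/L2 = AC/-/- → run A
t=2: L0/L1/L2 = ACD/-/- → run A
t=3: L0/L1/L2 = ACD/-/- → run A
t=4: L0/L1/L2 = CD/A/- → run C
t=5: L0/L1/L2 = CDF/A/- → run C
t=6: L0/L1/L2 = CDF/A/- → run C
t=7: L0/L1/L2 = CDF/A/- → run C
t=8: L0/L1/L2 = DF/AC/- → run D
t=9: L0/L1/L2 = DF/AC/- → run D
t=10: L0/L1/L2 = DF/AC/- → run D
t=11: L0/L1/L2 = F/AC/- → run F
t=12: L0/L1/L2 = F/AC/- → run F
t=13: L0/L1/L2 = F/AC/- → run F
t=14: L0/L1/L2 = F/AC/- → run F
t=15: L0/L1/L2 = -/AC/- → run A
t=16: L0/L1/L2 = -/AC/- → run A
t=17: L0/L1/L2 = -/AC/- → run A
t=18: L0/L1/L2 = -/AC/- → run A
t=19: L0/L1/L2 = -/C/- → run C
t=20: L0/L1/L2 = -/C/- → run C
t=21: L0/L1/L2 = -/C/- → run C
t=22: L0/L1/L2 = -/C/- → run C
t=23: (idle)
t=24: (idle)
t=25: (idle)
t=26: (idle)
t=27: (idle)

completion order = D, F, A, C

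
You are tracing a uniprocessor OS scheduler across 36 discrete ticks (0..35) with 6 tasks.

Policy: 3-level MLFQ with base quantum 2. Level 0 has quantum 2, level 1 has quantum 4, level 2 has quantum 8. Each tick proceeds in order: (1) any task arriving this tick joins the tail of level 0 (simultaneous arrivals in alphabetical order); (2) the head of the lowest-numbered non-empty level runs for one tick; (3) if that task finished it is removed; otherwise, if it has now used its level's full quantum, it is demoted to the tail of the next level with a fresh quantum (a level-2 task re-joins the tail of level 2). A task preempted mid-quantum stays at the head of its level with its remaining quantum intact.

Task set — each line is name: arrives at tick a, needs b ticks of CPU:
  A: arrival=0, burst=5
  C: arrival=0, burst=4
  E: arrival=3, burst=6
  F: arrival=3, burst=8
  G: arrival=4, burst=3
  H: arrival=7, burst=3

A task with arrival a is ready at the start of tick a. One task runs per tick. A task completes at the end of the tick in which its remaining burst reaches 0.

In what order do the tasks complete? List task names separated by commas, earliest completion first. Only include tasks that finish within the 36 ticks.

t=0: L0/L1/L2 = AC/-/- → run A
t=1: L0/L1/L2 = AC/-/- → run A
t=2: L0/L1/L2 = C/A/- → run C
t=3: L0/L1/L2 = CEF/A/- → run C
t=4: L0/L1/L2 = EFG/AC/- → run E
t=5: L0/L1/L2 = EFG/AC/- → run E
t=6: L0/L1/L2 = FG/ACE/- → run F
t=7: L0/L1/L2 = FGH/ACE/- → run F
t=8: L0/L1/L2 = GH/ACEF/- → run G
t=9: L0/L1/L2 = GH/ACEF/- → run G
t=10: L0/L1/L2 = H/ACEFG/- → run H
t=11: L0/L1/L2 = H/ACEFG/- → run H
t=12: L0/L1/L2 = -/ACEFGH/- → run A
t=13: L0/L1/L2 = -/ACEFGH/- → run A
t=14: L0/L1/L2 = -/ACEFGH/- → run A
t=15: L0/L1/L2 = -/CEFGH/- → run C
t=16: L0/L1/L2 = -/CEFGH/- → run C
t=17: L0/L1/L2 = -/EFGH/- → run E
t=18: L0/L1/L2 = -/EFGH/- → run E
t=19: L0/L1/L2 = -/EFGH/- → run E
t=20: L0/L1/L2 = -/EFGH/- → run E
t=21: L0/L1/L2 = -/FGH/- → run F
t=22: L0/L1/L2 = -/FGH/- → run F
t=23: L0/L1/L2 = -/FGH/- → run F
t=24: L0/L1/L2 = -/FGH/- → run F
t=25: L0/L1/L2 = -/GH/F → run G
t=26: L0/L1/L2 = -/H/F → run H
t=27: L0/L1/L2 = -/-/F → run F
t=28: L0/L1/L2 = -/-/F → run F
t=29: (idle)
t=30: (idle)
t=31: (idle)
t=32: (idle)
t=33: (idle)
t=34: (idle)
t=35: (idle)

completion order = A, C, E, G, H, F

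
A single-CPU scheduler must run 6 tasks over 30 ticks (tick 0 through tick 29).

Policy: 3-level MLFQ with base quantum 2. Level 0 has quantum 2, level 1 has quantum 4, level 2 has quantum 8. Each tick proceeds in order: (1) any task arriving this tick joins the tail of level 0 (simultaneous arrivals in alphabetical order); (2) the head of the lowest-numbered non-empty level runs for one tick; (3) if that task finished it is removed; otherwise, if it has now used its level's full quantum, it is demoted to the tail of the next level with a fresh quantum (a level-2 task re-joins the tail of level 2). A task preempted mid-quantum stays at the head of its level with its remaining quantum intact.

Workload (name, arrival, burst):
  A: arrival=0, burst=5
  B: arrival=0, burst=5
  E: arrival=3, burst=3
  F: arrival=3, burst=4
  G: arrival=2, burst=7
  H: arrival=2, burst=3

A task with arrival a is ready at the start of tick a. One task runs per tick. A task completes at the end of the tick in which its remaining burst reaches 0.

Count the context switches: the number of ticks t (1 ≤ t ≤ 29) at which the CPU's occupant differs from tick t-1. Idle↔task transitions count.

t=0: L0/L1/L2 = AB/-/- → run A
t=1: L0/L1/L2 = AB/-/- → run A
t=2: L0/L1/L2 = BGH/A/- → run B
t=3: L0/L1/L2 = BGHEF/A/- → run B
t=4: L0/L1/L2 = GHEF/AB/- → run G
t=5: L0/L1/L2 = GHEF/AB/- → run G
t=6: L0/L1/L2 = HEF/ABG/- → run H
t=7: L0/L1/L2 = HEF/ABG/- → run H
t=8: L0/L1/L2 = EF/ABGH/- → run E
t=9: L0/L1/L2 = EF/ABGH/- → run E
t=10: L0/L1/L2 = F/ABGHE/- → run F
t=11: L0/L1/L2 = F/ABGHE/- → run F
t=12: L0/L1/L2 = -/ABGHEF/- → run A
t=13: L0/L1/L2 = -/ABGHEF/- → run A
t=14: L0/L1/L2 = -/ABGHEF/- → run A
t=15: L0/L1/L2 = -/BGHEF/- → run B
t=16: L0/L1/L2 = -/BGHEF/- → run B
t=17: L0/L1/L2 = -/BGHEF/- → run B
t=18: L0/L1/L2 = -/GHEF/- → run G
t=19: L0/L1/L2 = -/GHEF/- → run G
t=20: L0/L1/L2 = -/GHEF/- → run G
t=21: L0/L1/L2 = -/GHEF/- → run G
t=22: L0/L1/L2 = -/HEF/G → run H
t=23: L0/L1/L2 = -/EF/G → run E
t=24: L0/L1/L2 = -/F/G → run F
t=25: L0/L1/L2 = -/F/G → run F
t=26: L0/L1/L2 = -/-/G → run G
t=27: (idle)
t=28: (idle)
t=29: (idle)

context switches = 13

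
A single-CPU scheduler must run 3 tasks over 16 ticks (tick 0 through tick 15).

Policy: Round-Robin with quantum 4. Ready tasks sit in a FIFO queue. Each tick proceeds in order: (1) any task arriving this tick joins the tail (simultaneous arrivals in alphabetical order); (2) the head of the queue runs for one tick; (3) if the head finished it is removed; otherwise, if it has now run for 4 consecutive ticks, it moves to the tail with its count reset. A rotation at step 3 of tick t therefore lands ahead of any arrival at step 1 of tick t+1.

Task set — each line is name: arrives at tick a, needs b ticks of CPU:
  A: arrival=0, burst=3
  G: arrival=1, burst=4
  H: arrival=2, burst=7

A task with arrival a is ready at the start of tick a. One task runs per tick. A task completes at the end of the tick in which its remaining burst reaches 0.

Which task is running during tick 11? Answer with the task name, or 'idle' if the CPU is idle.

running at tick 11 = H

t=0: queue=[A] q_used=0 → run A
t=1: queue=[A,G] q_used=1 → run A
t=2: queue=[A,G,H] q_used=2 → run A
t=3: queue=[G,H] q_used=0 → run G
t=4: queue=[G,H] q_used=1 → run G
t=5: queue=[G,H] q_used=2 → run G
t=6: queue=[G,H] q_used=3 → run G
t=7: queue=[H] q_used=0 → run H
t=8: queue=[H] q_used=1 → run H
t=9: queue=[H] q_used=2 → run H
t=10: queue=[H] q_used=3 → run H
t=11: queue=[H] q_used=0 → run H
t=12: queue=[H] q_used=1 → run H
t=13: queue=[H] q_used=2 → run H
t=14: (idle)
t=15: (idle)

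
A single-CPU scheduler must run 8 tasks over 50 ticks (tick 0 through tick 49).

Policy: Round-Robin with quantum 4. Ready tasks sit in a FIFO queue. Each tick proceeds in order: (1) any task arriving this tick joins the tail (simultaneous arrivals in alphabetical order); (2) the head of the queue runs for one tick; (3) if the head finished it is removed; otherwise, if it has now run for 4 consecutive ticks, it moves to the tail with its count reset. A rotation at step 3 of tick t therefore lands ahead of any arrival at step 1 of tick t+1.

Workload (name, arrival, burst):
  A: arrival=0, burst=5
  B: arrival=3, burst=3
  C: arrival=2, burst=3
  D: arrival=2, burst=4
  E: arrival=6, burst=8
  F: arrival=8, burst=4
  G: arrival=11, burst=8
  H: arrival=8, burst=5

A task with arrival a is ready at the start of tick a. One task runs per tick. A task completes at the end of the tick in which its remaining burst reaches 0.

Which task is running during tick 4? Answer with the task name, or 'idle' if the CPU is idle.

running at tick 4 = C

t=0: queue=[A] q_used=0 → run A
t=1: queue=[A] q_used=1 → run A
t=2: queue=[A,C,D] q_used=2 → run A
t=3: queue=[A,C,D,B] q_used=3 → run A
t=4: queue=[C,D,B,A] q_used=0 → run C
t=5: queue=[C,D,B,A] q_used=1 → run C
t=6: queue=[C,D,B,A,E] q_used=2 → run C
t=7: queue=[D,B,A,E] q_used=0 → run D
t=8: queue=[D,B,A,E,F,H] q_used=1 → run D
t=9: queue=[D,B,A,E,F,H] q_used=2 → run D
t=10: queue=[D,B,A,E,F,H] q_used=3 → run D
t=11: queue=[B,A,E,F,H,G] q_used=0 → run B
t=12: queue=[B,A,E,F,H,G] q_used=1 → run B
t=13: queue=[B,A,E,F,H,G] q_used=2 → run B
t=14: queue=[A,E,F,H,G] q_used=0 → run A
t=15: queue=[E,F,H,G] q_used=0 → run E
t=16: queue=[E,F,H,G] q_used=1 → run E
t=17: queue=[E,F,H,G] q_used=2 → run E
t=18: queue=[E,F,H,G] q_used=3 → run E
t=19: queue=[F,H,G,E] q_used=0 → run F
t=20: queue=[F,H,G,E] q_used=1 → run F
t=21: queue=[F,H,G,E] q_used=2 → run F
t=22: queue=[F,H,G,E] q_used=3 → run F
t=23: queue=[H,G,E] q_used=0 → run H
t=24: queue=[H,G,E] q_used=1 → run H
t=25: queue=[H,G,E] q_used=2 → run H
t=26: queue=[H,G,E] q_used=3 → run H
t=27: queue=[G,E,H] q_used=0 → run G
t=28: queue=[G,E,H] q_used=1 → run G
t=29: queue=[G,E,H] q_used=2 → run G
t=30: queue=[G,E,H] q_used=3 → run G
t=31: queue=[E,H,G] q_used=0 → run E
t=32: queue=[E,H,G] q_used=1 → run E
t=33: queue=[E,H,G] q_used=2 → run E
t=34: queue=[E,H,G] q_used=3 → run E
t=35: queue=[H,G] q_used=0 → run H
t=36: queue=[G] q_used=0 → run G
t=37: queue=[G] q_used=1 → run G
t=38: queue=[G] q_used=2 → run G
t=39: queue=[G] q_used=3 → run G
t=40: (idle)
t=41: (idle)
t=42: (idle)
t=43: (idle)
t=44: (idle)
t=45: (idle)
t=46: (idle)
t=47: (idle)
t=48: (idle)
t=49: (idle)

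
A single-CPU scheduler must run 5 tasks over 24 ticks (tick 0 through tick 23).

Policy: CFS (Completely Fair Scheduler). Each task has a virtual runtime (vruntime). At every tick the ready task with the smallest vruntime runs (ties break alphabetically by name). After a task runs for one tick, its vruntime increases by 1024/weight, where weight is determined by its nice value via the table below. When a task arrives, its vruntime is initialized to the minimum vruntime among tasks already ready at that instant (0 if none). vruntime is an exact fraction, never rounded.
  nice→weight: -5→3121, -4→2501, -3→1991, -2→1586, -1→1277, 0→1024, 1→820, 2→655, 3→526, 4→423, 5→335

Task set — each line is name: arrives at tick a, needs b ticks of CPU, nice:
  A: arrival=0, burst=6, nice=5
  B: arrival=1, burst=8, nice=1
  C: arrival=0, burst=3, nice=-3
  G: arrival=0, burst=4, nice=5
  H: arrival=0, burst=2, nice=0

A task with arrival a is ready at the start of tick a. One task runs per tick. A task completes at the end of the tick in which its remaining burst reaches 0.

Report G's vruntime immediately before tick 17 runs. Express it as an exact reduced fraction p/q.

vruntime(G, start of tick 17) = 3072/335

t=0: vr[A=0 C=0 G=0 H=0] → run A
t=1: vr[A=1024/335 B=0 C=0 G=0 H=0] → run B
t=2: vr[A=1024/335 B=256/205 C=0 G=0 H=0] → run C
t=3: vr[A=1024/335 B=256/205 C=1024/1991 G=0 H=0] → run G
t=4: vr[A=1024/335 B=256/205 C=1024/1991 G=1024/335 H=0] → run H
t=5: vr[A=1024/335 B=256/205 C=1024/1991 G=1024/335 H=1] → run C
t=6: vr[A=1024/335 B=256/205 C=2048/1991 G=1024/335 H=1] → run H
t=7: vr[A=1024/335 B=256/205 C=2048/1991 G=1024/335] → run C
t=8: vr[A=1024/335 B=256/205 G=1024/335] → run B
t=9: vr[A=1024/335 B=512/205 G=1024/335] → run B
t=10: vr[A=1024/335 B=768/205 G=1024/335] → run A
t=11: vr[A=2048/335 B=768/205 G=1024/335] → run G
t=12: vr[A=2048/335 B=768/205 G=2048/335] → run B
t=13: vr[A=2048/335 B=1024/205 G=2048/335] → run B
t=14: vr[A=2048/335 B=256/41 G=2048/335] → run A
t=15: vr[A=3072/335 B=256/41 G=2048/335] → run G
t=16: vr[A=3072/335 B=256/41 G=3072/335] → run B
t=17: vr[A=3072/335 B=1536/205 G=3072/335] → run B
t=18: vr[A=3072/335 B=1792/205 G=3072/335] → run B
t=19: vr[A=3072/335 G=3072/335] → run A
t=20: vr[A=4096/335 G=3072/335] → run G
t=21: vr[A=4096/335] → run A
t=22: vr[A=1024/67] → run A
t=23: (idle)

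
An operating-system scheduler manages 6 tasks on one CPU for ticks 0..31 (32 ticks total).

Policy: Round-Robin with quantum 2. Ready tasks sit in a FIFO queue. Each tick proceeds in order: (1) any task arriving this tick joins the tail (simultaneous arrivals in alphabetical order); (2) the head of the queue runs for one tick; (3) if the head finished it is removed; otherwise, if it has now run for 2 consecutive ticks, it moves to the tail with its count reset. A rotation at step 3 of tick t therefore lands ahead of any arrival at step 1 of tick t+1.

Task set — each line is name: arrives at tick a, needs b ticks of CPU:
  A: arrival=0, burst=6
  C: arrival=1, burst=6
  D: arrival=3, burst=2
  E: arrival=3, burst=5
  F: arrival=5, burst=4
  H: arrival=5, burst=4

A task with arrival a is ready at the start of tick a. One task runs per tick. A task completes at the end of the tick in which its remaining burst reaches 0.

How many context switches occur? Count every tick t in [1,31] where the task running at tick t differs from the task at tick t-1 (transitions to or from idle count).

context switches = 14

t=0: queue=[A] q_used=0 → run A
t=1: queue=[A,C] q_used=1 → run A
t=2: queue=[C,A] q_used=0 → run C
t=3: queue=[C,A,D,E] q_used=1 → run C
t=4: queue=[A,D,E,C] q_used=0 → run A
t=5: queue=[A,D,E,C,F,H] q_used=1 → run A
t=6: queue=[D,E,C,F,H,A] q_used=0 → run D
t=7: queue=[D,E,C,F,H,A] q_used=1 → run D
t=8: queue=[E,C,F,H,A] q_used=0 → run E
t=9: queue=[E,C,F,H,A] q_used=1 → run E
t=10: queue=[C,F,H,A,E] q_used=0 → run C
t=11: queue=[C,F,H,A,E] q_used=1 → run C
t=12: queue=[F,H,A,E,C] q_used=0 → run F
t=13: queue=[F,H,A,E,C] q_used=1 → run F
t=14: queue=[H,A,E,C,F] q_used=0 → run H
t=15: queue=[H,A,E,C,F] q_used=1 → run H
t=16: queue=[A,E,C,F,H] q_used=0 → run A
t=17: queue=[A,E,C,F,H] q_used=1 → run A
t=18: queue=[E,C,F,H] q_used=0 → run E
t=19: queue=[E,C,F,H] q_used=1 → run E
t=20: queue=[C,F,H,E] q_used=0 → run C
t=21: queue=[C,F,H,E] q_used=1 → run C
t=22: queue=[F,H,E] q_used=0 → run F
t=23: queue=[F,H,E] q_used=1 → run F
t=24: queue=[H,E] q_used=0 → run H
t=25: queue=[H,E] q_used=1 → run H
t=26: queue=[E] q_used=0 → run E
t=27: (idle)
t=28: (idle)
t=29: (idle)
t=30: (idle)
t=31: (idle)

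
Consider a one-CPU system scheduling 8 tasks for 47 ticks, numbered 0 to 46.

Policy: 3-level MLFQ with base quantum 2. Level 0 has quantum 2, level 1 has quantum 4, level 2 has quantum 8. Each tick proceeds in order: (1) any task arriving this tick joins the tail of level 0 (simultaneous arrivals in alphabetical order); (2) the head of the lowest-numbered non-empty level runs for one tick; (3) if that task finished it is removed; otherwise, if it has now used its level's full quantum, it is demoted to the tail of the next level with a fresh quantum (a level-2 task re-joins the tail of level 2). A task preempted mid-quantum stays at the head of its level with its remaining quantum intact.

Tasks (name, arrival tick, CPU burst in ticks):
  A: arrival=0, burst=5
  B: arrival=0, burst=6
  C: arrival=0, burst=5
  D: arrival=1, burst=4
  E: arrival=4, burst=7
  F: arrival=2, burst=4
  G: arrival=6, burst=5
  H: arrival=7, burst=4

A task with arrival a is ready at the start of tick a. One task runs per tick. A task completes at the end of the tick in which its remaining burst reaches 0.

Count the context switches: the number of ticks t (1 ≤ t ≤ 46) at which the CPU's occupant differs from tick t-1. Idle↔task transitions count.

t=0: L0/L1/L2 = ABC/-/- → run A
t=1: L0/L1/L2 = ABCD/-/- → run A
t=2: L0/L1/L2 = BCDF/A/- → run B
t=3: L0/L1/L2 = BCDF/A/- → run B
t=4: L0/L1/L2 = CDFE/AB/- → run C
t=5: L0/L1/L2 = CDFE/AB/- → run C
t=6: L0/L1/L2 = DFEG/ABC/- → run D
t=7: L0/L1/L2 = DFEGH/ABC/- → run D
t=8: L0/L1/L2 = FEGH/ABCD/- → run F
t=9: L0/L1/L2 = FEGH/ABCD/- → run F
t=10: L0/L1/L2 = EGH/ABCDF/- → run E
t=11: L0/L1/L2 = EGH/ABCDF/- → run E
t=12: L0/L1/L2 = GH/ABCDFE/- → run G
t=13: L0/L1/L2 = GH/ABCDFE/- → run G
t=14: L0/L1/L2 = H/ABCDFEG/- → run H
t=15: L0/L1/L2 = H/ABCDFEG/- → run H
t=16: L0/L1/L2 = -/ABCDFEGH/- → run A
t=17: L0/L1/L2 = -/ABCDFEGH/- → run A
t=18: L0/L1/L2 = -/ABCDFEGH/- → run A
t=19: L0/L1/L2 = -/BCDFEGH/- → run B
t=20: L0/L1/L2 = -/BCDFEGH/- → run B
t=21: L0/L1/L2 = -/BCDFEGH/- → run B
t=22: L0/L1/L2 = -/BCDFEGH/- → run B
t=23: L0/L1/L2 = -/CDFEGH/- → run C
t=24: L0/L1/L2 = -/CDFEGH/- → run C
t=25: L0/L1/L2 = -/CDFEGH/- → run C
t=26: L0/L1/L2 = -/DFEGH/- → run D
t=27: L0/L1/L2 = -/DFEGH/- → run D
t=28: L0/L1/L2 = -/FEGH/- → run F
t=29: L0/L1/L2 = -/FEGH/- → run F
t=30: L0/L1/L2 = -/EGH/- → run E
t=31: L0/L1/L2 = -/EGH/- → run E
t=32: L0/L1/L2 = -/EGH/- → run E
t=33: L0/L1/L2 = -/EGH/- → run E
t=34: L0/L1/L2 = -/GH/E → run G
t=35: L0/L1/L2 = -/GH/E → run G
t=36: L0/L1/L2 = -/GH/E → run G
t=37: L0/L1/L2 = -/H/E → run H
t=38: L0/L1/L2 = -/H/E → run H
t=39: L0/L1/L2 = -/-/E → run E
t=40: (idle)
t=41: (idle)
t=42: (idle)
t=43: (idle)
t=44: (idle)
t=45: (idle)
t=46: (idle)

context switches = 17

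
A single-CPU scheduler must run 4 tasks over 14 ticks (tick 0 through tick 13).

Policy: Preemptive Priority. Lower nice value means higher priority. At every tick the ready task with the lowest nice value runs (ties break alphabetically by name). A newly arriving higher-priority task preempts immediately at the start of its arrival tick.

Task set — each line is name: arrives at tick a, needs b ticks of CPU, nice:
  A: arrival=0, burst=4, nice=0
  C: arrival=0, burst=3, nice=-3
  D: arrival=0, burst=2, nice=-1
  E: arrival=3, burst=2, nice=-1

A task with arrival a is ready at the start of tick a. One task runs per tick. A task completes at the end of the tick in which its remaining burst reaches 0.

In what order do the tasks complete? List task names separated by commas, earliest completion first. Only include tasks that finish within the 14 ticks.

t=0: ready={A,C,D} → run C
t=1: ready={A,C,D} → run C
t=2: ready={A,C,D} → run C
t=3: ready={A,D,E} → run D
t=4: ready={A,D,E} → run D
t=5: ready={A,E} → run E
t=6: ready={A,E} → run E
t=7: ready={A} → run A
t=8: ready={A} → run A
t=9: ready={A} → run A
t=10: ready={A} → run A
t=11: (idle)
t=12: (idle)
t=13: (idle)

completion order = C, D, E, A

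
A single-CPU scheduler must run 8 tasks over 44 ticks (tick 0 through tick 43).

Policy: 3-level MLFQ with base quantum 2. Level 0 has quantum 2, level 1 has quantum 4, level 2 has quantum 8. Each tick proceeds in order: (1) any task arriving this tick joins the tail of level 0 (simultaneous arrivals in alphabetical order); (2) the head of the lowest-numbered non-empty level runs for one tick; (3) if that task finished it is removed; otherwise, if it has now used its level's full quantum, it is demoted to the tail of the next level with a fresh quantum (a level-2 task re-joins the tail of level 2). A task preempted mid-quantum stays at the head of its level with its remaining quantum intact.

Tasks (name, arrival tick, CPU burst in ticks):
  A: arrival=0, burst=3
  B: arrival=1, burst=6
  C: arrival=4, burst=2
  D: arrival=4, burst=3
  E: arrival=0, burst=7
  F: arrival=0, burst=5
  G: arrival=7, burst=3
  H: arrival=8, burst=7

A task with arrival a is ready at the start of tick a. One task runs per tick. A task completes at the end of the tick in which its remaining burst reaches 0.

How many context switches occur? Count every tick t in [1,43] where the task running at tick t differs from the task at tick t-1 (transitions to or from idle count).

t=0: L0/L1/L2 = AEF/-/- → run A
t=1: L0/L1/L2 = AEFB/-/- → run A
t=2: L0/L1/L2 = EFB/A/- → run E
t=3: L0/L1/L2 = EFB/A/- → run E
t=4: L0/L1/L2 = FBCD/AE/- → run F
t=5: L0/L1/L2 = FBCD/AE/- → run F
t=6: L0/L1/L2 = BCD/AEF/- → run B
t=7: L0/L1/L2 = BCDG/AEF/- → run B
t=8: L0/L1/L2 = CDGH/AEFB/- → run C
t=9: L0/L1/L2 = CDGH/AEFB/- → run C
t=10: L0/L1/L2 = DGH/AEFB/- → run D
t=11: L0/L1/L2 = DGH/AEFB/- → run D
t=12: L0/L1/L2 = GH/AEFBD/- → run G
t=13: L0/L1/L2 = GH/AEFBD/- → run G
t=14: L0/L1/L2 = H/AEFBDG/- → run H
t=15: L0/L1/L2 = H/AEFBDG/- → run H
t=16: L0/L1/L2 = -/AEFBDGH/- → run A
t=17: L0/L1/L2 = -/EFBDGH/- → run E
t=18: L0/L1/L2 = -/EFBDGH/- → run E
t=19: L0/L1/L2 = -/EFBDGH/- → run E
t=20: L0/L1/L2 = -/EFBDGH/- → run E
t=21: L0/L1/L2 = -/FBDGH/E → run F
t=22: L0/L1/L2 = -/FBDGH/E → run F
t=23: L0/L1/L2 = -/FBDGH/E → run F
t=24: L0/L1/L2 = -/BDGH/E → run B
t=25: L0/L1/L2 = -/BDGH/E → run B
t=26: L0/L1/L2 = -/BDGH/E → run B
t=27: L0/L1/L2 = -/BDGH/E → run B
t=28: L0/L1/L2 = -/DGH/E → run D
t=29: L0/L1/L2 = -/GH/E → run G
t=30: L0/L1/L2 = -/H/E → run H
t=31: L0/L1/L2 = -/H/E → run H
t=32: L0/L1/L2 = -/H/E → run H
t=33: L0/L1/L2 = -/H/E → run H
t=34: L0/L1/L2 = -/-/EH → run E
t=35: L0/L1/L2 = -/-/H → run H
t=36: (idle)
t=37: (idle)
t=38: (idle)
t=39: (idle)
t=40: (idle)
t=41: (idle)
t=42: (idle)
t=43: (idle)

context switches = 17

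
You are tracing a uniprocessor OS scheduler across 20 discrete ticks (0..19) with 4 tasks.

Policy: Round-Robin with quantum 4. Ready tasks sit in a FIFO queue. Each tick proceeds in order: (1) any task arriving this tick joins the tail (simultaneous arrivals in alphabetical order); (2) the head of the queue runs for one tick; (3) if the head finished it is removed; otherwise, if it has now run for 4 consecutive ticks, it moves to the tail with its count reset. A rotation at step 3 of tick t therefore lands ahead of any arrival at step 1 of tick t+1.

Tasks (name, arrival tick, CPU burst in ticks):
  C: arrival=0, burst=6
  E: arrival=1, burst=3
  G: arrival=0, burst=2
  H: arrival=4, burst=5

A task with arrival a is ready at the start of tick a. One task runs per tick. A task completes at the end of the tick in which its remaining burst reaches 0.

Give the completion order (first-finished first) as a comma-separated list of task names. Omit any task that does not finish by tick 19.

completion order = G, E, C, H

t=0: queue=[C,G] q_used=0 → run C
t=1: queue=[C,G,E] q_used=1 → run C
t=2: queue=[C,G,E] q_used=2 → run C
t=3: queue=[C,G,E] q_used=3 → run C
t=4: queue=[G,E,C,H] q_used=0 → run G
t=5: queue=[G,E,C,H] q_used=1 → run G
t=6: queue=[E,C,H] q_used=0 → run E
t=7: queue=[E,C,H] q_used=1 → run E
t=8: queue=[E,C,H] q_used=2 → run E
t=9: queue=[C,H] q_used=0 → run C
t=10: queue=[C,H] q_used=1 → run C
t=11: queue=[H] q_used=0 → run H
t=12: queue=[H] q_used=1 → run H
t=13: queue=[H] q_used=2 → run H
t=14: queue=[H] q_used=3 → run H
t=15: queue=[H] q_used=0 → run H
t=16: (idle)
t=17: (idle)
t=18: (idle)
t=19: (idle)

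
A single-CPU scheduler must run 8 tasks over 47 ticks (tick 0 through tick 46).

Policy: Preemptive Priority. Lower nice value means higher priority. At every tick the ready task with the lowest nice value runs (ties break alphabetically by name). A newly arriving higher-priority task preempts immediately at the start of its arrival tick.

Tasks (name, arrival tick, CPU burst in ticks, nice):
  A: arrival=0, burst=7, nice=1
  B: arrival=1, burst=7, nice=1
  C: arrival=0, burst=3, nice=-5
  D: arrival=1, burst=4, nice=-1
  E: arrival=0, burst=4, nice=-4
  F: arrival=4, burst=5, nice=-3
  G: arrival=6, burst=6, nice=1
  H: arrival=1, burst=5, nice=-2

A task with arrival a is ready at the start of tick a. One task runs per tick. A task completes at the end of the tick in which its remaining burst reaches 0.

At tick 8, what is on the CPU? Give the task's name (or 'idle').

t=0: ready={A,C,E} → run C
t=1: ready={A,B,C,D,E,H} → run C
t=2: ready={A,B,C,D,E,H} → run C
t=3: ready={A,B,D,E,H} → run E
t=4: ready={A,B,D,E,F,H} → run E
t=5: ready={A,B,D,E,F,H} → run E
t=6: ready={A,B,D,E,F,G,H} → run E
t=7: ready={A,B,D,F,G,H} → run F
t=8: ready={A,B,D,F,G,H} → run F
t=9: ready={A,B,D,F,G,H} → run F
t=10: ready={A,B,D,F,G,H} → run F
t=11: ready={A,B,D,F,G,H} → run F
t=12: ready={A,B,D,G,H} → run H
t=13: ready={A,B,D,G,H} → run H
t=14: ready={A,B,D,G,H} → run H
t=15: ready={A,B,D,G,H} → run H
t=16: ready={A,B,D,G,H} → run H
t=17: ready={A,B,D,G} → run D
t=18: ready={A,B,D,G} → run D
t=19: ready={A,B,D,G} → run D
t=20: ready={A,B,D,G} → run D
t=21: ready={A,B,G} → run A
t=22: ready={A,B,G} → run A
t=23: ready={A,B,G} → run A
t=24: ready={A,B,G} → run A
t=25: ready={A,B,G} → run A
t=26: ready={A,B,G} → run A
t=27: ready={A,B,G} → run A
t=28: ready={B,G} → run B
t=29: ready={B,G} → run B
t=30: ready={B,G} → run B
t=31: ready={B,G} → run B
t=32: ready={B,G} → run B
t=33: ready={B,G} → run B
t=34: ready={B,G} → run B
t=35: ready={G} → run G
t=36: ready={G} → run G
t=37: ready={G} → run G
t=38: ready={G} → run G
t=39: ready={G} → run G
t=40: ready={G} → run G
t=41: (idle)
t=42: (idle)
t=43: (idle)
t=44: (idle)
t=45: (idle)
t=46: (idle)

running at tick 8 = F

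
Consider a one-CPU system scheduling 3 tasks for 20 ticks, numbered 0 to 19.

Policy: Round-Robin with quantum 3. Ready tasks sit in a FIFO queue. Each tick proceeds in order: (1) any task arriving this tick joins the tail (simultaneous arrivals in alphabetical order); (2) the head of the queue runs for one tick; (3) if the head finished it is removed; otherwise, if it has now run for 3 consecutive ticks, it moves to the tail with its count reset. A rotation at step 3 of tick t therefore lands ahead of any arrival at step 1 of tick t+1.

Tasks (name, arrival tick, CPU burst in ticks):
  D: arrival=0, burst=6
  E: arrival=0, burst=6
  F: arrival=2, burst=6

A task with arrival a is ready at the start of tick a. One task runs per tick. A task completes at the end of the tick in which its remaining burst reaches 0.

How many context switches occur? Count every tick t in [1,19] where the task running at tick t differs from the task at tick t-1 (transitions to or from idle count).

t=0: queue=[D,E] q_used=0 → run D
t=1: queue=[D,E] q_used=1 → run D
t=2: queue=[D,E,F] q_used=2 → run D
t=3: queue=[E,F,D] q_used=0 → run E
t=4: queue=[E,F,D] q_used=1 → run E
t=5: queue=[E,F,D] q_used=2 → run E
t=6: queue=[F,D,E] q_used=0 → run F
t=7: queue=[F,D,E] q_used=1 → run F
t=8: queue=[F,D,E] q_used=2 → run F
t=9: queue=[D,E,F] q_used=0 → run D
t=10: queue=[D,E,F] q_used=1 → run D
t=11: queue=[D,E,F] q_used=2 → run D
t=12: queue=[E,F] q_used=0 → run E
t=13: queue=[E,F] q_used=1 → run E
t=14: queue=[E,F] q_used=2 → run E
t=15: queue=[F] q_used=0 → run F
t=16: queue=[F] q_used=1 → run F
t=17: queue=[F] q_used=2 → run F
t=18: (idle)
t=19: (idle)

context switches = 6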